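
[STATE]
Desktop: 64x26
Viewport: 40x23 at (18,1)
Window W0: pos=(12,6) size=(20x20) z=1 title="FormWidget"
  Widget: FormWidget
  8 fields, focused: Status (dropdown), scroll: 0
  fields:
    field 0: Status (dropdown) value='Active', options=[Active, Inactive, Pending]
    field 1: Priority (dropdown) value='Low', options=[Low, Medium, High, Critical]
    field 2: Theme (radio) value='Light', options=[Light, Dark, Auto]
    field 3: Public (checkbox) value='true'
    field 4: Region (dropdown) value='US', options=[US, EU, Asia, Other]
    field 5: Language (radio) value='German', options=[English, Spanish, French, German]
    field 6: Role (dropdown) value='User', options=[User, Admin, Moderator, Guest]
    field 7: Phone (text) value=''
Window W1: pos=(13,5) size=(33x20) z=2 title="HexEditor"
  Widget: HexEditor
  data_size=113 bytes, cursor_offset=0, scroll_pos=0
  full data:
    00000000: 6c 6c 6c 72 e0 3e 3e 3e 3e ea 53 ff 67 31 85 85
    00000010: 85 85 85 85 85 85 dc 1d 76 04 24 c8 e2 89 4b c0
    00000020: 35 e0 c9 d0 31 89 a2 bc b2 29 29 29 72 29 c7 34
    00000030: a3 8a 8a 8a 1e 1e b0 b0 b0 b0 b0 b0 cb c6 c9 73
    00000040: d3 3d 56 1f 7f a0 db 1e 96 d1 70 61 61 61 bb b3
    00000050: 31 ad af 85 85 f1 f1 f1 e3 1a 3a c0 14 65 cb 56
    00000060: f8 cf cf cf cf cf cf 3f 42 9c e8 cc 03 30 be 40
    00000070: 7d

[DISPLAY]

                                        
                                        
                                        
                                        
━━━━━━━━━━━━━━━━━━━━━━━━━━━┓            
Editor                     ┃            
───────────────────────────┨            
0000  6C 6c 6c 72 e0 3e 3e ┃            
0010  85 85 85 85 85 85 dc ┃            
0020  35 e0 c9 d0 31 89 a2 ┃            
0030  a3 8a 8a 8a 1e 1e b0 ┃            
0040  d3 3d 56 1f 7f a0 db ┃            
0050  31 ad af 85 85 f1 f1 ┃            
0060  f8 cf cf cf cf cf cf ┃            
0070  7d                   ┃            
                           ┃            
                           ┃            
                           ┃            
                           ┃            
                           ┃            
                           ┃            
                           ┃            
                           ┃            


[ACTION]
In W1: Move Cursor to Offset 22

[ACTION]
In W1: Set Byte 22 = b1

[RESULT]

                                        
                                        
                                        
                                        
━━━━━━━━━━━━━━━━━━━━━━━━━━━┓            
Editor                     ┃            
───────────────────────────┨            
0000  6c 6c 6c 72 e0 3e 3e ┃            
0010  85 85 85 85 85 85 B1 ┃            
0020  35 e0 c9 d0 31 89 a2 ┃            
0030  a3 8a 8a 8a 1e 1e b0 ┃            
0040  d3 3d 56 1f 7f a0 db ┃            
0050  31 ad af 85 85 f1 f1 ┃            
0060  f8 cf cf cf cf cf cf ┃            
0070  7d                   ┃            
                           ┃            
                           ┃            
                           ┃            
                           ┃            
                           ┃            
                           ┃            
                           ┃            
                           ┃            


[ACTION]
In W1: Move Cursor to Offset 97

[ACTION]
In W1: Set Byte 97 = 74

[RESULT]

                                        
                                        
                                        
                                        
━━━━━━━━━━━━━━━━━━━━━━━━━━━┓            
Editor                     ┃            
───────────────────────────┨            
0000  6c 6c 6c 72 e0 3e 3e ┃            
0010  85 85 85 85 85 85 b1 ┃            
0020  35 e0 c9 d0 31 89 a2 ┃            
0030  a3 8a 8a 8a 1e 1e b0 ┃            
0040  d3 3d 56 1f 7f a0 db ┃            
0050  31 ad af 85 85 f1 f1 ┃            
0060  f8 74 cf cf cf cf cf ┃            
0070  7d                   ┃            
                           ┃            
                           ┃            
                           ┃            
                           ┃            
                           ┃            
                           ┃            
                           ┃            
                           ┃            


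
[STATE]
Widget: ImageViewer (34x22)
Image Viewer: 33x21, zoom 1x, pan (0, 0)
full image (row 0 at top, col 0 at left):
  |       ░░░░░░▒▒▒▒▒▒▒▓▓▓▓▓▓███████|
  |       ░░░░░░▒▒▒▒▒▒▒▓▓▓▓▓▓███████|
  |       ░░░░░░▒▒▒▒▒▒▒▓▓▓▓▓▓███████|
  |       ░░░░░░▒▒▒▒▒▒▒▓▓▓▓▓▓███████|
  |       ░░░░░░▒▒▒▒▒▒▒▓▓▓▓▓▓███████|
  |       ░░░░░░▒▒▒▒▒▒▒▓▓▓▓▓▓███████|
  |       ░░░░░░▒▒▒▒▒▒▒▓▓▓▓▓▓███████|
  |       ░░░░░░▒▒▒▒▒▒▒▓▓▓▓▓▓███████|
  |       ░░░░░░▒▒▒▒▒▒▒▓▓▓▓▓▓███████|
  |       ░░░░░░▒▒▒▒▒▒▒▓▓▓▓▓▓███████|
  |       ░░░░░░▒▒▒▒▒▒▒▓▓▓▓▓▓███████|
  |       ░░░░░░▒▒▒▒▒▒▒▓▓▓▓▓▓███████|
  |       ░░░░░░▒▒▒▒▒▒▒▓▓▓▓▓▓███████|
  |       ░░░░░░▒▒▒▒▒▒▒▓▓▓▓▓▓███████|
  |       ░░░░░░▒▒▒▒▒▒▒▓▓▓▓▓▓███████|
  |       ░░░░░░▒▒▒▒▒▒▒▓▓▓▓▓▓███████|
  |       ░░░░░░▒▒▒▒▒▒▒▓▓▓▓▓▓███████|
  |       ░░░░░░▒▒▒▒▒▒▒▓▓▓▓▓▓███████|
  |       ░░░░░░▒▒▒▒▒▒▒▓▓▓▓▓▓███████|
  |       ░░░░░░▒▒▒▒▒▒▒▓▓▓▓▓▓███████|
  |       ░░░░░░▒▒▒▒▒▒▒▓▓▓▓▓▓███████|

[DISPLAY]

       ░░░░░░▒▒▒▒▒▒▒▓▓▓▓▓▓███████ 
       ░░░░░░▒▒▒▒▒▒▒▓▓▓▓▓▓███████ 
       ░░░░░░▒▒▒▒▒▒▒▓▓▓▓▓▓███████ 
       ░░░░░░▒▒▒▒▒▒▒▓▓▓▓▓▓███████ 
       ░░░░░░▒▒▒▒▒▒▒▓▓▓▓▓▓███████ 
       ░░░░░░▒▒▒▒▒▒▒▓▓▓▓▓▓███████ 
       ░░░░░░▒▒▒▒▒▒▒▓▓▓▓▓▓███████ 
       ░░░░░░▒▒▒▒▒▒▒▓▓▓▓▓▓███████ 
       ░░░░░░▒▒▒▒▒▒▒▓▓▓▓▓▓███████ 
       ░░░░░░▒▒▒▒▒▒▒▓▓▓▓▓▓███████ 
       ░░░░░░▒▒▒▒▒▒▒▓▓▓▓▓▓███████ 
       ░░░░░░▒▒▒▒▒▒▒▓▓▓▓▓▓███████ 
       ░░░░░░▒▒▒▒▒▒▒▓▓▓▓▓▓███████ 
       ░░░░░░▒▒▒▒▒▒▒▓▓▓▓▓▓███████ 
       ░░░░░░▒▒▒▒▒▒▒▓▓▓▓▓▓███████ 
       ░░░░░░▒▒▒▒▒▒▒▓▓▓▓▓▓███████ 
       ░░░░░░▒▒▒▒▒▒▒▓▓▓▓▓▓███████ 
       ░░░░░░▒▒▒▒▒▒▒▓▓▓▓▓▓███████ 
       ░░░░░░▒▒▒▒▒▒▒▓▓▓▓▓▓███████ 
       ░░░░░░▒▒▒▒▒▒▒▓▓▓▓▓▓███████ 
       ░░░░░░▒▒▒▒▒▒▒▓▓▓▓▓▓███████ 
                                  


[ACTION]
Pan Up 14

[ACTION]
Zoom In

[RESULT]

              ░░░░░░░░░░░░▒▒▒▒▒▒▒▒
              ░░░░░░░░░░░░▒▒▒▒▒▒▒▒
              ░░░░░░░░░░░░▒▒▒▒▒▒▒▒
              ░░░░░░░░░░░░▒▒▒▒▒▒▒▒
              ░░░░░░░░░░░░▒▒▒▒▒▒▒▒
              ░░░░░░░░░░░░▒▒▒▒▒▒▒▒
              ░░░░░░░░░░░░▒▒▒▒▒▒▒▒
              ░░░░░░░░░░░░▒▒▒▒▒▒▒▒
              ░░░░░░░░░░░░▒▒▒▒▒▒▒▒
              ░░░░░░░░░░░░▒▒▒▒▒▒▒▒
              ░░░░░░░░░░░░▒▒▒▒▒▒▒▒
              ░░░░░░░░░░░░▒▒▒▒▒▒▒▒
              ░░░░░░░░░░░░▒▒▒▒▒▒▒▒
              ░░░░░░░░░░░░▒▒▒▒▒▒▒▒
              ░░░░░░░░░░░░▒▒▒▒▒▒▒▒
              ░░░░░░░░░░░░▒▒▒▒▒▒▒▒
              ░░░░░░░░░░░░▒▒▒▒▒▒▒▒
              ░░░░░░░░░░░░▒▒▒▒▒▒▒▒
              ░░░░░░░░░░░░▒▒▒▒▒▒▒▒
              ░░░░░░░░░░░░▒▒▒▒▒▒▒▒
              ░░░░░░░░░░░░▒▒▒▒▒▒▒▒
              ░░░░░░░░░░░░▒▒▒▒▒▒▒▒


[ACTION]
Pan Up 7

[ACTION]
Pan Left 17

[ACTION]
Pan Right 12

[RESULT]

  ░░░░░░░░░░░░▒▒▒▒▒▒▒▒▒▒▒▒▒▒▓▓▓▓▓▓
  ░░░░░░░░░░░░▒▒▒▒▒▒▒▒▒▒▒▒▒▒▓▓▓▓▓▓
  ░░░░░░░░░░░░▒▒▒▒▒▒▒▒▒▒▒▒▒▒▓▓▓▓▓▓
  ░░░░░░░░░░░░▒▒▒▒▒▒▒▒▒▒▒▒▒▒▓▓▓▓▓▓
  ░░░░░░░░░░░░▒▒▒▒▒▒▒▒▒▒▒▒▒▒▓▓▓▓▓▓
  ░░░░░░░░░░░░▒▒▒▒▒▒▒▒▒▒▒▒▒▒▓▓▓▓▓▓
  ░░░░░░░░░░░░▒▒▒▒▒▒▒▒▒▒▒▒▒▒▓▓▓▓▓▓
  ░░░░░░░░░░░░▒▒▒▒▒▒▒▒▒▒▒▒▒▒▓▓▓▓▓▓
  ░░░░░░░░░░░░▒▒▒▒▒▒▒▒▒▒▒▒▒▒▓▓▓▓▓▓
  ░░░░░░░░░░░░▒▒▒▒▒▒▒▒▒▒▒▒▒▒▓▓▓▓▓▓
  ░░░░░░░░░░░░▒▒▒▒▒▒▒▒▒▒▒▒▒▒▓▓▓▓▓▓
  ░░░░░░░░░░░░▒▒▒▒▒▒▒▒▒▒▒▒▒▒▓▓▓▓▓▓
  ░░░░░░░░░░░░▒▒▒▒▒▒▒▒▒▒▒▒▒▒▓▓▓▓▓▓
  ░░░░░░░░░░░░▒▒▒▒▒▒▒▒▒▒▒▒▒▒▓▓▓▓▓▓
  ░░░░░░░░░░░░▒▒▒▒▒▒▒▒▒▒▒▒▒▒▓▓▓▓▓▓
  ░░░░░░░░░░░░▒▒▒▒▒▒▒▒▒▒▒▒▒▒▓▓▓▓▓▓
  ░░░░░░░░░░░░▒▒▒▒▒▒▒▒▒▒▒▒▒▒▓▓▓▓▓▓
  ░░░░░░░░░░░░▒▒▒▒▒▒▒▒▒▒▒▒▒▒▓▓▓▓▓▓
  ░░░░░░░░░░░░▒▒▒▒▒▒▒▒▒▒▒▒▒▒▓▓▓▓▓▓
  ░░░░░░░░░░░░▒▒▒▒▒▒▒▒▒▒▒▒▒▒▓▓▓▓▓▓
  ░░░░░░░░░░░░▒▒▒▒▒▒▒▒▒▒▒▒▒▒▓▓▓▓▓▓
  ░░░░░░░░░░░░▒▒▒▒▒▒▒▒▒▒▒▒▒▒▓▓▓▓▓▓


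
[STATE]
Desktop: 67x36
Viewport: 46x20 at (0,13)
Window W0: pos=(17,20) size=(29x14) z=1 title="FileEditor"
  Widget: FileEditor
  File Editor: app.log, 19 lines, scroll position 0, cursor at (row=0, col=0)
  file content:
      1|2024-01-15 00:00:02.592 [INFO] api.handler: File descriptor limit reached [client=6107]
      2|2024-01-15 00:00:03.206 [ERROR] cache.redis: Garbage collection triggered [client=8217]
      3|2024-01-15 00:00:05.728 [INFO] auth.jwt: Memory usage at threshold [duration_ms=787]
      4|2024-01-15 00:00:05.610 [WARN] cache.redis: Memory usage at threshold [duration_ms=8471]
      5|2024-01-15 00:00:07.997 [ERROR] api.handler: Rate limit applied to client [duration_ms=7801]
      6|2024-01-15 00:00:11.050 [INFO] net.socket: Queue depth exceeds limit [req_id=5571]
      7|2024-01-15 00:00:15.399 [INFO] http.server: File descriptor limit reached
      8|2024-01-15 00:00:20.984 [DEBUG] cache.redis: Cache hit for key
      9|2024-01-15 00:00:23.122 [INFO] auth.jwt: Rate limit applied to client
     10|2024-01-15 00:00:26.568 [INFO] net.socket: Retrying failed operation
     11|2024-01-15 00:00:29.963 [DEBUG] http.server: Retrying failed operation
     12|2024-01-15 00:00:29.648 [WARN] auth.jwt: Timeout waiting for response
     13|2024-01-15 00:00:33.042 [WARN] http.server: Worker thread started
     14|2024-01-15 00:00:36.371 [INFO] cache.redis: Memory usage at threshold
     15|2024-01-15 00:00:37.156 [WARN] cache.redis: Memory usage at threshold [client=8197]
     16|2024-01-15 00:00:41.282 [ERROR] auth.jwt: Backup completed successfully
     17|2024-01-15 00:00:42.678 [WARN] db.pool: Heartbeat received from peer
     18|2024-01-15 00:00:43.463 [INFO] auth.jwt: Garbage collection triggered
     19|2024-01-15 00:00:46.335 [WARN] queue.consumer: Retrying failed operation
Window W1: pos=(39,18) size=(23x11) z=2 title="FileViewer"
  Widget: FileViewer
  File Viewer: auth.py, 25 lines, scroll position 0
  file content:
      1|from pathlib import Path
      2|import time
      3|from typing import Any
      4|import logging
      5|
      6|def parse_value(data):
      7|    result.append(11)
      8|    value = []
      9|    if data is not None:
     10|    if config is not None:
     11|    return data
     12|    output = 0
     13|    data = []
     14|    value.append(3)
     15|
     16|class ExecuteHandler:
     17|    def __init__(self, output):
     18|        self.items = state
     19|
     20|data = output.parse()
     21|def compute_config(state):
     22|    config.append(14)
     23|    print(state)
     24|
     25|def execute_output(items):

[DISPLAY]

                                              
                                              
                                              
                                              
                                              
                                       ┏━━━━━━
                                       ┃ FileV
                 ┏━━━━━━━━━━━━━━━━━━━━━┠──────
                 ┃ FileEditor          ┃from p
                 ┠─────────────────────┃import
                 ┃█024-01-15 00:00:02.5┃from t
                 ┃2024-01-15 00:00:03.2┃import
                 ┃2024-01-15 00:00:05.7┃      
                 ┃2024-01-15 00:00:05.6┃def pa
                 ┃2024-01-15 00:00:07.9┃    re
                 ┃2024-01-15 00:00:11.0┗━━━━━━
                 ┃2024-01-15 00:00:15.399 [I░┃
                 ┃2024-01-15 00:00:20.984 [D░┃
                 ┃2024-01-15 00:00:23.122 [I░┃
                 ┃2024-01-15 00:00:26.568 [I▼┃


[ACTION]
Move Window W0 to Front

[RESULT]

                                              
                                              
                                              
                                              
                                              
                                       ┏━━━━━━
                                       ┃ FileV
                 ┏━━━━━━━━━━━━━━━━━━━━━━━━━━━┓
                 ┃ FileEditor                ┃
                 ┠───────────────────────────┨
                 ┃█024-01-15 00:00:02.592 [I▲┃
                 ┃2024-01-15 00:00:03.206 [E█┃
                 ┃2024-01-15 00:00:05.728 [I░┃
                 ┃2024-01-15 00:00:05.610 [W░┃
                 ┃2024-01-15 00:00:07.997 [E░┃
                 ┃2024-01-15 00:00:11.050 [I░┃
                 ┃2024-01-15 00:00:15.399 [I░┃
                 ┃2024-01-15 00:00:20.984 [D░┃
                 ┃2024-01-15 00:00:23.122 [I░┃
                 ┃2024-01-15 00:00:26.568 [I▼┃


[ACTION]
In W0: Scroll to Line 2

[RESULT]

                                              
                                              
                                              
                                              
                                              
                                       ┏━━━━━━
                                       ┃ FileV
                 ┏━━━━━━━━━━━━━━━━━━━━━━━━━━━┓
                 ┃ FileEditor                ┃
                 ┠───────────────────────────┨
                 ┃2024-01-15 00:00:03.206 [E▲┃
                 ┃2024-01-15 00:00:05.728 [I█┃
                 ┃2024-01-15 00:00:05.610 [W░┃
                 ┃2024-01-15 00:00:07.997 [E░┃
                 ┃2024-01-15 00:00:11.050 [I░┃
                 ┃2024-01-15 00:00:15.399 [I░┃
                 ┃2024-01-15 00:00:20.984 [D░┃
                 ┃2024-01-15 00:00:23.122 [I░┃
                 ┃2024-01-15 00:00:26.568 [I░┃
                 ┃2024-01-15 00:00:29.963 [D▼┃


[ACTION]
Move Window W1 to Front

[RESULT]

                                              
                                              
                                              
                                              
                                              
                                       ┏━━━━━━
                                       ┃ FileV
                 ┏━━━━━━━━━━━━━━━━━━━━━┠──────
                 ┃ FileEditor          ┃from p
                 ┠─────────────────────┃import
                 ┃2024-01-15 00:00:03.2┃from t
                 ┃2024-01-15 00:00:05.7┃import
                 ┃2024-01-15 00:00:05.6┃      
                 ┃2024-01-15 00:00:07.9┃def pa
                 ┃2024-01-15 00:00:11.0┃    re
                 ┃2024-01-15 00:00:15.3┗━━━━━━
                 ┃2024-01-15 00:00:20.984 [D░┃
                 ┃2024-01-15 00:00:23.122 [I░┃
                 ┃2024-01-15 00:00:26.568 [I░┃
                 ┃2024-01-15 00:00:29.963 [D▼┃


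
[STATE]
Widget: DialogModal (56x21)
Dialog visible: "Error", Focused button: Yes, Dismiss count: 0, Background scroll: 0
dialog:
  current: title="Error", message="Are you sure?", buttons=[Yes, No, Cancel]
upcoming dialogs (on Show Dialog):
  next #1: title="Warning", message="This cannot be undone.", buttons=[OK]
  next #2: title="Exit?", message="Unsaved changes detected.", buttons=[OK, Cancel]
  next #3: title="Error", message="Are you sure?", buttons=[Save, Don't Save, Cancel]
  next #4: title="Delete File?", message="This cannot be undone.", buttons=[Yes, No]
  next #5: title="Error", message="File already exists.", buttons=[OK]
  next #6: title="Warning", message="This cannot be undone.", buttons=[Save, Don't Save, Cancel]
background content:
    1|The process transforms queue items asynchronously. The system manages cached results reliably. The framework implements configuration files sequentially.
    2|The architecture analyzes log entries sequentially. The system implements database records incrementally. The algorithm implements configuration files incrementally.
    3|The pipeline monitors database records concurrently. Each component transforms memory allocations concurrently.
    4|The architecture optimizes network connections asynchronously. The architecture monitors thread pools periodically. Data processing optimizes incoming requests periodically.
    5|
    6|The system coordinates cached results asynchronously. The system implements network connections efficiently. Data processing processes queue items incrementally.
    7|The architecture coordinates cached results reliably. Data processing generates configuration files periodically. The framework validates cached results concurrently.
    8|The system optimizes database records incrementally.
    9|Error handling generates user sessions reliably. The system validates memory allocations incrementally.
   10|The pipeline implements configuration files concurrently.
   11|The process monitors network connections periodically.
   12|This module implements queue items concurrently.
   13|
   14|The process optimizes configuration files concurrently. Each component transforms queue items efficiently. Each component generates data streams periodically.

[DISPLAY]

The process transforms queue items asynchronously. The s
The architecture analyzes log entries sequentially. The 
The pipeline monitors database records concurrently. Eac
The architecture optimizes network connections asynchron
                                                        
The system coordinates cached results asynchronously. Th
The architecture coordinates cached results reliably. Da
The system optimizes database records incrementally.    
Error handling g┌─────────────────────┐reliably. The sys
The pipeline imp│        Error        │iles concurrently
The process moni│    Are you sure?    │s periodically.  
This module impl│ [Yes]  No   Cancel  │urrently.        
                └─────────────────────┘                 
The process optimizes configuration files concurrently. 
                                                        
                                                        
                                                        
                                                        
                                                        
                                                        
                                                        


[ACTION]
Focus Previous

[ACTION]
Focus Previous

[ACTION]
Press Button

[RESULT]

The process transforms queue items asynchronously. The s
The architecture analyzes log entries sequentially. The 
The pipeline monitors database records concurrently. Eac
The architecture optimizes network connections asynchron
                                                        
The system coordinates cached results asynchronously. Th
The architecture coordinates cached results reliably. Da
The system optimizes database records incrementally.    
Error handling generates user sessions reliably. The sys
The pipeline implements configuration files concurrently
The process monitors network connections periodically.  
This module implements queue items concurrently.        
                                                        
The process optimizes configuration files concurrently. 
                                                        
                                                        
                                                        
                                                        
                                                        
                                                        
                                                        


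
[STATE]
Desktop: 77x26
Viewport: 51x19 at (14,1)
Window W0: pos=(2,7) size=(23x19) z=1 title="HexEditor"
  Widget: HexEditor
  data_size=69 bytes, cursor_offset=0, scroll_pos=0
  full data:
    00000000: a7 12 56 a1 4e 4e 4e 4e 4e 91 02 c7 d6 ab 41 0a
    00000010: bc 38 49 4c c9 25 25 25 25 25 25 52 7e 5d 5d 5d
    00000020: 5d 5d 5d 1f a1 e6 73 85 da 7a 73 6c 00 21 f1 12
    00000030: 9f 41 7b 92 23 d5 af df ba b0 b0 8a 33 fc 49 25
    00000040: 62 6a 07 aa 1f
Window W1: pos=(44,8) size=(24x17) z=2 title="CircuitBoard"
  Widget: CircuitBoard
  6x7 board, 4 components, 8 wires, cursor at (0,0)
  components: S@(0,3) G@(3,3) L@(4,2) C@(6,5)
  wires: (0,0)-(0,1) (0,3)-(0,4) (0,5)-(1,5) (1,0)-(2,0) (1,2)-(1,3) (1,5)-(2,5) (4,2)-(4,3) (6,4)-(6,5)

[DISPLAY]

                                                   
                                                   
                                                   
                                                   
                                                   
                                                   
━━━━━━━━━━┓                                        
          ┃                   ┏━━━━━━━━━━━━━━━━━━━━
──────────┨                   ┃ CircuitBoard       
7 12 56 a1┃                   ┠────────────────────
c 38 49 4c┃                   ┃   0 1 2 3 4 5      
d 5d 5d 1f┃                   ┃0  [.]─ ·       S ─ 
f 41 7b 92┃                   ┃                    
2 6a 07 aa┃                   ┃1   ·       · ─ ·   
          ┃                   ┃    │               
          ┃                   ┃2   ·               
          ┃                   ┃                    
          ┃                   ┃3               G   
          ┃                   ┃                    


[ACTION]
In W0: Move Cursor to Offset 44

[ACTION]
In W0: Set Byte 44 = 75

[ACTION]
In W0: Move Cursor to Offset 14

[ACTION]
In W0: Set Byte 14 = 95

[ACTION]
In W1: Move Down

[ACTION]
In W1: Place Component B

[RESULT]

                                                   
                                                   
                                                   
                                                   
                                                   
                                                   
━━━━━━━━━━┓                                        
          ┃                   ┏━━━━━━━━━━━━━━━━━━━━
──────────┨                   ┃ CircuitBoard       
7 12 56 a1┃                   ┠────────────────────
c 38 49 4c┃                   ┃   0 1 2 3 4 5      
d 5d 5d 1f┃                   ┃0   · ─ ·       S ─ 
f 41 7b 92┃                   ┃                    
2 6a 07 aa┃                   ┃1  [B]      · ─ ·   
          ┃                   ┃    │               
          ┃                   ┃2   ·               
          ┃                   ┃                    
          ┃                   ┃3               G   
          ┃                   ┃                    


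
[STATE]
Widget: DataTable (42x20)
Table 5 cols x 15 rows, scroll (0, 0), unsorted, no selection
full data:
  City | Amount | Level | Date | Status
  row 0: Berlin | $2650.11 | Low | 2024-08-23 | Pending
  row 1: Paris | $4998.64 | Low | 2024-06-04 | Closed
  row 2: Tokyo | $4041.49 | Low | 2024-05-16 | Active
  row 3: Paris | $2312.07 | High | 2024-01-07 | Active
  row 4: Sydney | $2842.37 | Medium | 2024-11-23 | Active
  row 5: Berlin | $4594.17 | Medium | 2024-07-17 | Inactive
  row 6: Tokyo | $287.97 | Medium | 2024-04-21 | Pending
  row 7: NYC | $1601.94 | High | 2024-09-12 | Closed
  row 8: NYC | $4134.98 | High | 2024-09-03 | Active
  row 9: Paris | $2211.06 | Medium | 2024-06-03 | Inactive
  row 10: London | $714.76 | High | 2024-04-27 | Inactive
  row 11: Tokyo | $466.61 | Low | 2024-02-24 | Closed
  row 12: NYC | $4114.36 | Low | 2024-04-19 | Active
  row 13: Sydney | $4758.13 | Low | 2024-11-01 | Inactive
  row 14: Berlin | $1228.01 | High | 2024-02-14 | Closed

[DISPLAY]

City  │Amount  │Level │Date      │Status  
──────┼────────┼──────┼──────────┼────────
Berlin│$2650.11│Low   │2024-08-23│Pending 
Paris │$4998.64│Low   │2024-06-04│Closed  
Tokyo │$4041.49│Low   │2024-05-16│Active  
Paris │$2312.07│High  │2024-01-07│Active  
Sydney│$2842.37│Medium│2024-11-23│Active  
Berlin│$4594.17│Medium│2024-07-17│Inactive
Tokyo │$287.97 │Medium│2024-04-21│Pending 
NYC   │$1601.94│High  │2024-09-12│Closed  
NYC   │$4134.98│High  │2024-09-03│Active  
Paris │$2211.06│Medium│2024-06-03│Inactive
London│$714.76 │High  │2024-04-27│Inactive
Tokyo │$466.61 │Low   │2024-02-24│Closed  
NYC   │$4114.36│Low   │2024-04-19│Active  
Sydney│$4758.13│Low   │2024-11-01│Inactive
Berlin│$1228.01│High  │2024-02-14│Closed  
                                          
                                          
                                          


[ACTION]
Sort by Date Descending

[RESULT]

City  │Amount  │Level │Date     ▼│Status  
──────┼────────┼──────┼──────────┼────────
Sydney│$2842.37│Medium│2024-11-23│Active  
Sydney│$4758.13│Low   │2024-11-01│Inactive
NYC   │$1601.94│High  │2024-09-12│Closed  
NYC   │$4134.98│High  │2024-09-03│Active  
Berlin│$2650.11│Low   │2024-08-23│Pending 
Berlin│$4594.17│Medium│2024-07-17│Inactive
Paris │$4998.64│Low   │2024-06-04│Closed  
Paris │$2211.06│Medium│2024-06-03│Inactive
Tokyo │$4041.49│Low   │2024-05-16│Active  
London│$714.76 │High  │2024-04-27│Inactive
Tokyo │$287.97 │Medium│2024-04-21│Pending 
NYC   │$4114.36│Low   │2024-04-19│Active  
Tokyo │$466.61 │Low   │2024-02-24│Closed  
Berlin│$1228.01│High  │2024-02-14│Closed  
Paris │$2312.07│High  │2024-01-07│Active  
                                          
                                          
                                          


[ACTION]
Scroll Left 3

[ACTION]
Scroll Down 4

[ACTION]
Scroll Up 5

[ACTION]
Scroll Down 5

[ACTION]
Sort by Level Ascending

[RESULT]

City  │Amount  │Level▲│Date      │Status  
──────┼────────┼──────┼──────────┼────────
NYC   │$1601.94│High  │2024-09-12│Closed  
NYC   │$4134.98│High  │2024-09-03│Active  
London│$714.76 │High  │2024-04-27│Inactive
Berlin│$1228.01│High  │2024-02-14│Closed  
Paris │$2312.07│High  │2024-01-07│Active  
Sydney│$4758.13│Low   │2024-11-01│Inactive
Berlin│$2650.11│Low   │2024-08-23│Pending 
Paris │$4998.64│Low   │2024-06-04│Closed  
Tokyo │$4041.49│Low   │2024-05-16│Active  
NYC   │$4114.36│Low   │2024-04-19│Active  
Tokyo │$466.61 │Low   │2024-02-24│Closed  
Sydney│$2842.37│Medium│2024-11-23│Active  
Berlin│$4594.17│Medium│2024-07-17│Inactive
Paris │$2211.06│Medium│2024-06-03│Inactive
Tokyo │$287.97 │Medium│2024-04-21│Pending 
                                          
                                          
                                          


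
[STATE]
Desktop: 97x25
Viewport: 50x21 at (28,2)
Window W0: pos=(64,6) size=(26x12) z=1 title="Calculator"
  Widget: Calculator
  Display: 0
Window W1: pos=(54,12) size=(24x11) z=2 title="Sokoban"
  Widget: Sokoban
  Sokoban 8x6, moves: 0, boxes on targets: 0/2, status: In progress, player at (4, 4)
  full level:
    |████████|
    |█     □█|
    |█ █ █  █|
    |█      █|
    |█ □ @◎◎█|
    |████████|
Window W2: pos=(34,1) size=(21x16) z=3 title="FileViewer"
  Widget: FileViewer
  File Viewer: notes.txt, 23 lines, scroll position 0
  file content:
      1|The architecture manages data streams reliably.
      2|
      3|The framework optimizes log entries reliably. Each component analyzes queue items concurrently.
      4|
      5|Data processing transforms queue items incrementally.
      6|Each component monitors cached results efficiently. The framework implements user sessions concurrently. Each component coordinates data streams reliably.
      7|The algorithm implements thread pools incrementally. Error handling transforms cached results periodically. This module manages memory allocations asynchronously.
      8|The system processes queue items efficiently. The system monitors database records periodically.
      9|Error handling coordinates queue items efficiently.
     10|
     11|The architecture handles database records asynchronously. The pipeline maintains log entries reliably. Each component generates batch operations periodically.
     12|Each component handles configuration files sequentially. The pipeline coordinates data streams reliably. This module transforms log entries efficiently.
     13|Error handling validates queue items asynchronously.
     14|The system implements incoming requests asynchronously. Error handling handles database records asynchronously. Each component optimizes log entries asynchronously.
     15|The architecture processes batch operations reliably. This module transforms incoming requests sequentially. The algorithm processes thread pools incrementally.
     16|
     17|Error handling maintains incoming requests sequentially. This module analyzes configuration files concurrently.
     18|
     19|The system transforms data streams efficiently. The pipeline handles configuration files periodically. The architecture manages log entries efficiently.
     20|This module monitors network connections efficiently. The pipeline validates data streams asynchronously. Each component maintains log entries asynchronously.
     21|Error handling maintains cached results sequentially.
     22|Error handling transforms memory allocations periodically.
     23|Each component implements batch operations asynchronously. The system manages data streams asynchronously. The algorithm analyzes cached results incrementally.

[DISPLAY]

      ┃ FileViewer        ┃                       
      ┠───────────────────┨                       
      ┃The architecture m▲┃                       
      ┃                  █┃                       
      ┃The framework opti░┃         ┏━━━━━━━━━━━━━
      ┃                  ░┃         ┃ Calculator  
      ┃Data processing tr░┃         ┠─────────────
      ┃Each component mon░┃         ┃             
      ┃The algorithm impl░┃         ┃┌───┬───┬───┬
      ┃The system process░┃         ┃│ 7 │ 8 │ 9 │
      ┃Error handling coo░┃━━━━━━━━━━━━━━━━━━━━━━┓
      ┃                  ░┃ Sokoban              ┃
      ┃The architecture h░┃──────────────────────┨
      ┃Each component han▼┃████████              ┃
      ┗━━━━━━━━━━━━━━━━━━━┛█     □█              ┃
                          ┃█ █ █  █              ┃
                          ┃█      █              ┃
                          ┃█ □ @◎◎█              ┃
                          ┃████████              ┃
                          ┃Moves: 0  0/2         ┃
                          ┗━━━━━━━━━━━━━━━━━━━━━━┛


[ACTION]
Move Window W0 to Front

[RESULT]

      ┃ FileViewer        ┃                       
      ┠───────────────────┨                       
      ┃The architecture m▲┃                       
      ┃                  █┃                       
      ┃The framework opti░┃         ┏━━━━━━━━━━━━━
      ┃                  ░┃         ┃ Calculator  
      ┃Data processing tr░┃         ┠─────────────
      ┃Each component mon░┃         ┃             
      ┃The algorithm impl░┃         ┃┌───┬───┬───┬
      ┃The system process░┃         ┃│ 7 │ 8 │ 9 │
      ┃Error handling coo░┃━━━━━━━━━┃├───┼───┼───┼
      ┃                  ░┃ Sokoban ┃│ 4 │ 5 │ 6 │
      ┃The architecture h░┃─────────┃├───┼───┼───┼
      ┃Each component han▼┃████████ ┃│ 1 │ 2 │ 3 │
      ┗━━━━━━━━━━━━━━━━━━━┛█     □█ ┃└───┴───┴───┴
                          ┃█ █ █  █ ┗━━━━━━━━━━━━━
                          ┃█      █              ┃
                          ┃█ □ @◎◎█              ┃
                          ┃████████              ┃
                          ┃Moves: 0  0/2         ┃
                          ┗━━━━━━━━━━━━━━━━━━━━━━┛


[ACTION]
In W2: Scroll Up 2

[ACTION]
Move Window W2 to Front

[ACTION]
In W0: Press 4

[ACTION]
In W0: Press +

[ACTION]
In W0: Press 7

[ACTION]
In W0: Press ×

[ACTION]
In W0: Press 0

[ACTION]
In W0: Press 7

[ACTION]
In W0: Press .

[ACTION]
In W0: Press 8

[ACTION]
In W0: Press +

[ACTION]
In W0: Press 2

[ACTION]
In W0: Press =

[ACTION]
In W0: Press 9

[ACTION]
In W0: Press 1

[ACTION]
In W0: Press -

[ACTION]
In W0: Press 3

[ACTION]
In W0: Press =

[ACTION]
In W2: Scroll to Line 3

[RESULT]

      ┃ FileViewer        ┃                       
      ┠───────────────────┨                       
      ┃The framework opti▲┃                       
      ┃                  ░┃                       
      ┃Data processing tr█┃         ┏━━━━━━━━━━━━━
      ┃Each component mon░┃         ┃ Calculator  
      ┃The algorithm impl░┃         ┠─────────────
      ┃The system process░┃         ┃             
      ┃Error handling coo░┃         ┃┌───┬───┬───┬
      ┃                  ░┃         ┃│ 7 │ 8 │ 9 │
      ┃The architecture h░┃━━━━━━━━━┃├───┼───┼───┼
      ┃Each component han░┃ Sokoban ┃│ 4 │ 5 │ 6 │
      ┃Error handling val░┃─────────┃├───┼───┼───┼
      ┃The system impleme▼┃████████ ┃│ 1 │ 2 │ 3 │
      ┗━━━━━━━━━━━━━━━━━━━┛█     □█ ┃└───┴───┴───┴
                          ┃█ █ █  █ ┗━━━━━━━━━━━━━
                          ┃█      █              ┃
                          ┃█ □ @◎◎█              ┃
                          ┃████████              ┃
                          ┃Moves: 0  0/2         ┃
                          ┗━━━━━━━━━━━━━━━━━━━━━━┛


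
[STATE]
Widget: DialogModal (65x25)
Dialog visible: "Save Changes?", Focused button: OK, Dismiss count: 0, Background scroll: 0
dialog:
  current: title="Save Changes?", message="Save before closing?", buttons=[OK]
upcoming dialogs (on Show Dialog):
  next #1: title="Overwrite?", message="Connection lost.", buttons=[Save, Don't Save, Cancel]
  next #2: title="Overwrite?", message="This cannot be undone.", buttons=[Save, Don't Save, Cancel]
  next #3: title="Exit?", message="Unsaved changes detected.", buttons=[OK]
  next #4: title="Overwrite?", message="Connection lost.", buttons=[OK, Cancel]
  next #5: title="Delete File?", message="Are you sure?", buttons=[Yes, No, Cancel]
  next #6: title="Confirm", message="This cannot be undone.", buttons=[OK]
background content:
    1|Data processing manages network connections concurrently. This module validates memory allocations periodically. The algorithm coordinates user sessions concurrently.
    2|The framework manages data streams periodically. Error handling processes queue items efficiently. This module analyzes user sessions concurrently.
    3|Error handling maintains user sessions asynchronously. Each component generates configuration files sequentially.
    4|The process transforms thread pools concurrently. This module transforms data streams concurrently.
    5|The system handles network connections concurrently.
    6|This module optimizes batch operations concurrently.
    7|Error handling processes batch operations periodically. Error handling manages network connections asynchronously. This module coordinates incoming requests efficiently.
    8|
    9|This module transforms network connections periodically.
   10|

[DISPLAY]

Data processing manages network connections concurrently. This mo
The framework manages data streams periodically. Error handling p
Error handling maintains user sessions asynchronously. Each compo
The process transforms thread pools concurrently. This module tra
The system handles network connections concurrently.             
This module optimizes batch operations concurrently.             
Error handling processes batch operations periodically. Error han
                                                                 
This module transforms network connections periodically.         
                                                                 
                    ┌──────────────────────┐                     
                    │    Save Changes?     │                     
                    │ Save before closing? │                     
                    │         [OK]         │                     
                    └──────────────────────┘                     
                                                                 
                                                                 
                                                                 
                                                                 
                                                                 
                                                                 
                                                                 
                                                                 
                                                                 
                                                                 


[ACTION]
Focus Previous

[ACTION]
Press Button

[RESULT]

Data processing manages network connections concurrently. This mo
The framework manages data streams periodically. Error handling p
Error handling maintains user sessions asynchronously. Each compo
The process transforms thread pools concurrently. This module tra
The system handles network connections concurrently.             
This module optimizes batch operations concurrently.             
Error handling processes batch operations periodically. Error han
                                                                 
This module transforms network connections periodically.         
                                                                 
                                                                 
                                                                 
                                                                 
                                                                 
                                                                 
                                                                 
                                                                 
                                                                 
                                                                 
                                                                 
                                                                 
                                                                 
                                                                 
                                                                 
                                                                 
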